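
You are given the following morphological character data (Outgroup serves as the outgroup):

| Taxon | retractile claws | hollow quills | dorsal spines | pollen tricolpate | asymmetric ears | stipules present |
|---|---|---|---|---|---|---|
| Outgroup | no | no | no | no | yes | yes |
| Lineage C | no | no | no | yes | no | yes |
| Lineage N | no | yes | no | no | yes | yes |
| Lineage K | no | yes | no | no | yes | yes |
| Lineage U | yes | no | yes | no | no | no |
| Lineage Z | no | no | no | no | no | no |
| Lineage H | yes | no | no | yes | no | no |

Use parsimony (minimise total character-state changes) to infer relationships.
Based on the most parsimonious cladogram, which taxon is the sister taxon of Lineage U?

Lineage H

Character polarity is set by the outgroup: the derived state is whichever differs from the outgroup's state, so for asymmetric ears, stipules present the derived state is 'no', and for the remaining characters it is 'yes'.
Only Lineage H and Lineage U show the derived state 'yes' for retractile claws, supporting them as a clade.
Only Lineage K and Lineage N show the derived state 'yes' for hollow quills, supporting them as a clade.
dorsal spines: derived state 'yes' in Lineage U only — an autapomorphy, so it tells us nothing about relationships among taxa.
pollen tricolpate (state 'yes') occurs in Lineage C and Lineage H but conflicts with the nesting implied by the other characters — most parsimoniously interpreted as homoplasy.
asymmetric ears: derived state 'no' in Lineage C, Lineage H, Lineage U, and Lineage Z only — synapomorphy for {Lineage C, Lineage H, Lineage U, Lineage Z}.
Only Lineage H, Lineage U, and Lineage Z show the derived state 'no' for stipules present, supporting them as a clade.
Most parsimonious ingroup topology: ((Lineage C,((Lineage U,Lineage H),Lineage Z)),(Lineage N,Lineage K)).
Lineage U and Lineage H form a cherry on this tree, so they are sister taxa.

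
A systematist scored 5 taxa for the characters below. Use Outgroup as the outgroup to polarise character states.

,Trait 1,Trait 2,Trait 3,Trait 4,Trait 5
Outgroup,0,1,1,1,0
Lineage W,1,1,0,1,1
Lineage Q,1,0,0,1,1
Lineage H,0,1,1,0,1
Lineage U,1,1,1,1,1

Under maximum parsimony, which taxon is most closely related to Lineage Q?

Character polarity is set by the outgroup: the derived state is whichever differs from the outgroup's state, so for Trait 2, Trait 3, Trait 4 the derived state is '0', and for the remaining characters it is '1'.
Trait 1 (derived state '1') is shared by Lineage Q, Lineage U, and Lineage W — a synapomorphy uniting that clade.
Trait 2 (derived state '0') is unique to Lineage Q (autapomorphy; uninformative for grouping).
Trait 3: derived state '0' in Lineage Q and Lineage W only — synapomorphy for {Lineage Q, Lineage W}.
Trait 4: derived state '0' in Lineage H only — an autapomorphy, so it tells us nothing about relationships among taxa.
Trait 5 (derived state '1') is shared by all ingroup taxa — unites the whole ingroup.
Most parsimonious ingroup topology: (((Lineage W,Lineage Q),Lineage U),Lineage H).
Lineage Q and Lineage W form a cherry on this tree, so they are sister taxa.

Lineage W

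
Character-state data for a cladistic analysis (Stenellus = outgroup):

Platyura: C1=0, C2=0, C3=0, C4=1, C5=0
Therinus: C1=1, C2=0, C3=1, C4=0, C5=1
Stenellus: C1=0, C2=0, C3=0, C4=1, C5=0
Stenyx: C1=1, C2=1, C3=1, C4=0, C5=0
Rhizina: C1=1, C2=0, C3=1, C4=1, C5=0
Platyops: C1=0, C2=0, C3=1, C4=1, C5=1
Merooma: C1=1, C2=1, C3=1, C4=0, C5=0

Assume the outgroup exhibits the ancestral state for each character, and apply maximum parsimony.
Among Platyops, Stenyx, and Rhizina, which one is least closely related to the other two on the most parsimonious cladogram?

Character polarity is set by the outgroup: the derived state is whichever differs from the outgroup's state, so for C4 the derived state is '0', and for the remaining characters it is '1'.
Only Merooma, Rhizina, Stenyx, and Therinus show the derived state '1' for C1, supporting them as a clade.
C2: derived state '1' in Merooma and Stenyx only — synapomorphy for {Merooma, Stenyx}.
Only Merooma, Platyops, Rhizina, Stenyx, and Therinus show the derived state '1' for C3, supporting them as a clade.
C4: derived state '0' in Merooma, Stenyx, and Therinus only — synapomorphy for {Merooma, Stenyx, Therinus}.
C5 (state '1') occurs in Platyops and Therinus but conflicts with the nesting implied by the other characters — most parsimoniously interpreted as homoplasy.
Most parsimonious ingroup topology: ((Platyops,((Therinus,(Merooma,Stenyx)),Rhizina)),Platyura).
Stenyx and Rhizina share a more recent common ancestor with each other than either does with Platyops, so Platyops is the least closely related of the three.

Platyops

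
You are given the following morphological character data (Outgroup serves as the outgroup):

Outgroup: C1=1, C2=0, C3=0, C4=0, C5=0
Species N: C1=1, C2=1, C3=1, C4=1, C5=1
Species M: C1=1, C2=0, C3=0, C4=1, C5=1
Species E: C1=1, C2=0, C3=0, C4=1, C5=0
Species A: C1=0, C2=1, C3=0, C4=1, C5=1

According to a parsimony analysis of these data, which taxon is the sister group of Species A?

Character polarity is set by the outgroup: the derived state is whichever differs from the outgroup's state, so for C1 the derived state is '0', and for the remaining characters it is '1'.
C1 (derived state '0') is unique to Species A (autapomorphy; uninformative for grouping).
Only Species A and Species N show the derived state '1' for C2, supporting them as a clade.
C3: derived state '1' in Species N only — an autapomorphy, so it tells us nothing about relationships among taxa.
All ingroup taxa share the derived state '1' for C4; it defines the ingroup but does not resolve relationships within it.
C5 (derived state '1') is shared by Species A, Species M, and Species N — a synapomorphy uniting that clade.
Most parsimonious ingroup topology: (((Species N,Species A),Species M),Species E).
Species A and Species N form a cherry on this tree, so they are sister taxa.

Species N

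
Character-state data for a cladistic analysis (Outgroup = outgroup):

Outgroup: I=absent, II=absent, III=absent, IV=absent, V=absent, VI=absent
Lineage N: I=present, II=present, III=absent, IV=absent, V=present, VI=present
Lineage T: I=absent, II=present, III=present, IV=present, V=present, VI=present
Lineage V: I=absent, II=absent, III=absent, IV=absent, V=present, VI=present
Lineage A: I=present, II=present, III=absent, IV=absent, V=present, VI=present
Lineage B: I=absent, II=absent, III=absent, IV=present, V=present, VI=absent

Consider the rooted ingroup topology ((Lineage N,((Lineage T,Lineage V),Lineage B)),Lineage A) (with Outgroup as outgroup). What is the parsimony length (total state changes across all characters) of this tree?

11

Map each character onto ((Lineage N,((Lineage T,Lineage V),Lineage B)),Lineage A) (rooted by Outgroup) and count the minimum state changes it requires (Fitch parsimony):
I: 2; II: 3; III: 1; IV: 2; V: 1; VI: 2.
Total tree length = 11.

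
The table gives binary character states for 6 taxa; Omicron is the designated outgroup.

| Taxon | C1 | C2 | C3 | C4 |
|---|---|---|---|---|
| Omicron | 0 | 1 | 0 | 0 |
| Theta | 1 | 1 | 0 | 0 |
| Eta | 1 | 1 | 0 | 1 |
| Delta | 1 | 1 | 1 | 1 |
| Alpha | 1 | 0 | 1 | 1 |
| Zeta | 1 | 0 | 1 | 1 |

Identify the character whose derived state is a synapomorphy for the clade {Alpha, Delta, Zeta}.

C3

Character polarity is set by the outgroup: the derived state is whichever differs from the outgroup's state, so for C2 the derived state is '0', and for the remaining characters it is '1'.
All ingroup taxa share the derived state '1' for C1; it defines the ingroup but does not resolve relationships within it.
C2 (derived state '0') is shared by Alpha and Zeta — a synapomorphy uniting that clade.
C3: derived state '1' in Alpha, Delta, and Zeta only — synapomorphy for {Alpha, Delta, Zeta}.
C4: derived state '1' in Alpha, Delta, Eta, and Zeta only — synapomorphy for {Alpha, Delta, Eta, Zeta}.
Most parsimonious ingroup topology: (Theta,(Eta,(Delta,(Alpha,Zeta)))).
The clade {Alpha, Delta, Zeta} is supported by C3: its derived state '1' occurs in exactly those taxa and in no other taxon (including the outgroup).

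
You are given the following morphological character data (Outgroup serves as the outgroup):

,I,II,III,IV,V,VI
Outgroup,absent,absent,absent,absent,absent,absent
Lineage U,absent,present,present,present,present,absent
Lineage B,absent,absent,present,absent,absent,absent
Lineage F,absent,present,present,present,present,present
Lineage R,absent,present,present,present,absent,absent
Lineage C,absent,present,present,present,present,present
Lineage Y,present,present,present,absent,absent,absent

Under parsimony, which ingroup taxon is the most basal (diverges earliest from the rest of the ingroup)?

The outgroup has state 'absent' for every character, so 'present' is the derived state throughout.
I (derived state 'present') is unique to Lineage Y (autapomorphy; uninformative for grouping).
Only Lineage C, Lineage F, Lineage R, Lineage U, and Lineage Y show the derived state 'present' for II, supporting them as a clade.
All ingroup taxa share the derived state 'present' for III; it defines the ingroup but does not resolve relationships within it.
IV: derived state 'present' in Lineage C, Lineage F, Lineage R, and Lineage U only — synapomorphy for {Lineage C, Lineage F, Lineage R, Lineage U}.
V: derived state 'present' in Lineage C, Lineage F, and Lineage U only — synapomorphy for {Lineage C, Lineage F, Lineage U}.
VI (derived state 'present') is shared by Lineage C and Lineage F — a synapomorphy uniting that clade.
Most parsimonious ingroup topology: ((((Lineage U,(Lineage F,Lineage C)),Lineage R),Lineage Y),Lineage B).
Lineage B is sister to the clade containing all other ingroup taxa, so it is the earliest-diverging (most basal) ingroup lineage.

Lineage B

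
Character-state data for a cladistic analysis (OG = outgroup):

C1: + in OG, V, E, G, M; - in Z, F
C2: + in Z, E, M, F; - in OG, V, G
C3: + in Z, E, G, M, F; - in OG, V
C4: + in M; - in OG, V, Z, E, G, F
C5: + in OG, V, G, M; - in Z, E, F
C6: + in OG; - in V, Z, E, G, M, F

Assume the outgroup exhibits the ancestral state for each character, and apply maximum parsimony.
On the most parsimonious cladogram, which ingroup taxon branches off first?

V

Character polarity is set by the outgroup: the derived state is whichever differs from the outgroup's state, so for C1, C5, C6 the derived state is '-', and for the remaining characters it is '+'.
Only F and Z show the derived state '-' for C1, supporting them as a clade.
C2: derived state '+' in E, F, M, and Z only — synapomorphy for {E, F, M, Z}.
Only E, F, G, M, and Z show the derived state '+' for C3, supporting them as a clade.
C4: derived state '+' in M only — an autapomorphy, so it tells us nothing about relationships among taxa.
C5 (derived state '-') is shared by E, F, and Z — a synapomorphy uniting that clade.
C6 (derived state '-') is shared by all ingroup taxa — unites the whole ingroup.
Most parsimonious ingroup topology: (V,((((Z,F),E),M),G)).
V is sister to the clade containing all other ingroup taxa, so it is the earliest-diverging (most basal) ingroup lineage.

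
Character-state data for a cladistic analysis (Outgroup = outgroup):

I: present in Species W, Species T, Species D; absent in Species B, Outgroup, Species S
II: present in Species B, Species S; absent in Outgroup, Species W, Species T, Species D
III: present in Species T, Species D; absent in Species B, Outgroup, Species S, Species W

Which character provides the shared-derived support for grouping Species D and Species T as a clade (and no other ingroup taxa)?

The outgroup has state 'absent' for every character, so 'present' is the derived state throughout.
I (derived state 'present') is shared by Species D, Species T, and Species W — a synapomorphy uniting that clade.
II: derived state 'present' in Species B and Species S only — synapomorphy for {Species B, Species S}.
Only Species D and Species T show the derived state 'present' for III, supporting them as a clade.
Most parsimonious ingroup topology: ((Species B,Species S),(Species W,(Species T,Species D))).
The clade {Species D, Species T} is supported by III: its derived state 'present' occurs in exactly those taxa and in no other taxon (including the outgroup).

III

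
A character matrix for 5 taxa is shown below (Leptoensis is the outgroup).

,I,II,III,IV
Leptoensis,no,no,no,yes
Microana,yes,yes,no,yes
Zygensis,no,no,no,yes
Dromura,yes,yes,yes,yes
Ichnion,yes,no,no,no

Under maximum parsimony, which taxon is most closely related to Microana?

Dromura

Character polarity is set by the outgroup: the derived state is whichever differs from the outgroup's state, so for IV the derived state is 'no', and for the remaining characters it is 'yes'.
Only Dromura, Ichnion, and Microana show the derived state 'yes' for I, supporting them as a clade.
II (derived state 'yes') is shared by Dromura and Microana — a synapomorphy uniting that clade.
III (derived state 'yes') is unique to Dromura (autapomorphy; uninformative for grouping).
IV (derived state 'no') is unique to Ichnion (autapomorphy; uninformative for grouping).
Most parsimonious ingroup topology: (((Microana,Dromura),Ichnion),Zygensis).
Microana and Dromura form a cherry on this tree, so they are sister taxa.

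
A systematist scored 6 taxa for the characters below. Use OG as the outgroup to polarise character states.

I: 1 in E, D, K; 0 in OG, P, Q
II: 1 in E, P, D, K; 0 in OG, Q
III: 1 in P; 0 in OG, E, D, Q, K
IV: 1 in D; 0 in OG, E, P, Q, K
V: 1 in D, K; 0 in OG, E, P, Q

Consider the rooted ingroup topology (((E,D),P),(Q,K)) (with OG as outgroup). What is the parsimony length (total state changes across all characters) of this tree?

Map each character onto (((E,D),P),(Q,K)) (rooted by OG) and count the minimum state changes it requires (Fitch parsimony):
I: 2; II: 2; III: 1; IV: 1; V: 2.
Total tree length = 8.

8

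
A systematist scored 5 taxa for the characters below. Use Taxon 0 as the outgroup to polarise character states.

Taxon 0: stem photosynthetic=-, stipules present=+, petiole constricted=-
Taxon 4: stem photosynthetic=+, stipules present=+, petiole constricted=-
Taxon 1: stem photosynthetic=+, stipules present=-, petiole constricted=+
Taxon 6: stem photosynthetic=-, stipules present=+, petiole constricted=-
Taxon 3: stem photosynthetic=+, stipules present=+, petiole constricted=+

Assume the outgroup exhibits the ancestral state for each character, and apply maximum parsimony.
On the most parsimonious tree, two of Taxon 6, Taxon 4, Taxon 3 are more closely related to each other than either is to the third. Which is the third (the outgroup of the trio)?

Character polarity is set by the outgroup: the derived state is whichever differs from the outgroup's state, so for stipules present the derived state is '-', and for the remaining characters it is '+'.
stem photosynthetic (derived state '+') is shared by Taxon 1, Taxon 3, and Taxon 4 — a synapomorphy uniting that clade.
stipules present (derived state '-') is unique to Taxon 1 (autapomorphy; uninformative for grouping).
petiole constricted (derived state '+') is shared by Taxon 1 and Taxon 3 — a synapomorphy uniting that clade.
Most parsimonious ingroup topology: ((Taxon 4,(Taxon 1,Taxon 3)),Taxon 6).
Taxon 4 and Taxon 3 share a more recent common ancestor with each other than either does with Taxon 6, so Taxon 6 is the least closely related of the three.

Taxon 6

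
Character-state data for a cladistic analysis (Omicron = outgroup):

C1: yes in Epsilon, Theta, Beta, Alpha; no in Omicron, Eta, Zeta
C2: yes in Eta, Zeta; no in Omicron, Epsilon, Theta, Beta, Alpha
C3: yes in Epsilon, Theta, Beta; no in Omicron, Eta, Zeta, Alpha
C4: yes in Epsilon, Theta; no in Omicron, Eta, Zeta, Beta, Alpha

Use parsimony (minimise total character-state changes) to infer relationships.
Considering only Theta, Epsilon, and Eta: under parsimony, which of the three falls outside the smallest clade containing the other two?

The outgroup has state 'no' for every character, so 'yes' is the derived state throughout.
C1 (derived state 'yes') is shared by Alpha, Beta, Epsilon, and Theta — a synapomorphy uniting that clade.
C2: derived state 'yes' in Eta and Zeta only — synapomorphy for {Eta, Zeta}.
C3 (derived state 'yes') is shared by Beta, Epsilon, and Theta — a synapomorphy uniting that clade.
C4 (derived state 'yes') is shared by Epsilon and Theta — a synapomorphy uniting that clade.
Most parsimonious ingroup topology: ((((Epsilon,Theta),Beta),Alpha),(Eta,Zeta)).
Epsilon and Theta share a more recent common ancestor with each other than either does with Eta, so Eta is the least closely related of the three.

Eta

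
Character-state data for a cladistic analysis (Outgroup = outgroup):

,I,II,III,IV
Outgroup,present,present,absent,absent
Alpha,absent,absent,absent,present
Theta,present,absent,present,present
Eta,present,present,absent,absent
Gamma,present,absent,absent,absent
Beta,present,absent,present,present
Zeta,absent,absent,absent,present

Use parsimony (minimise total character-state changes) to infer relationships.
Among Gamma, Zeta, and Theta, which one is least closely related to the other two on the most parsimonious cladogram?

Character polarity is set by the outgroup: the derived state is whichever differs from the outgroup's state, so for I, II the derived state is 'absent', and for the remaining characters it is 'present'.
I (derived state 'absent') is shared by Alpha and Zeta — a synapomorphy uniting that clade.
II (derived state 'absent') is shared by Alpha, Beta, Gamma, Theta, and Zeta — a synapomorphy uniting that clade.
Only Beta and Theta show the derived state 'present' for III, supporting them as a clade.
Only Alpha, Beta, Theta, and Zeta show the derived state 'present' for IV, supporting them as a clade.
Most parsimonious ingroup topology: ((((Alpha,Zeta),(Theta,Beta)),Gamma),Eta).
Zeta and Theta share a more recent common ancestor with each other than either does with Gamma, so Gamma is the least closely related of the three.

Gamma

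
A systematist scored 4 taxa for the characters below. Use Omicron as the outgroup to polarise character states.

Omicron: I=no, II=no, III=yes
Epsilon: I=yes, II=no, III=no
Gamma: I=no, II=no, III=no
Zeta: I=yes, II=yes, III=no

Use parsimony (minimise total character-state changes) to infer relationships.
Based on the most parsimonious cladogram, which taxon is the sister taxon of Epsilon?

Zeta

Character polarity is set by the outgroup: the derived state is whichever differs from the outgroup's state, so for III the derived state is 'no', and for the remaining characters it is 'yes'.
Only Epsilon and Zeta show the derived state 'yes' for I, supporting them as a clade.
II: derived state 'yes' in Zeta only — an autapomorphy, so it tells us nothing about relationships among taxa.
III (derived state 'no') is shared by all ingroup taxa — unites the whole ingroup.
Most parsimonious ingroup topology: ((Epsilon,Zeta),Gamma).
Epsilon and Zeta form a cherry on this tree, so they are sister taxa.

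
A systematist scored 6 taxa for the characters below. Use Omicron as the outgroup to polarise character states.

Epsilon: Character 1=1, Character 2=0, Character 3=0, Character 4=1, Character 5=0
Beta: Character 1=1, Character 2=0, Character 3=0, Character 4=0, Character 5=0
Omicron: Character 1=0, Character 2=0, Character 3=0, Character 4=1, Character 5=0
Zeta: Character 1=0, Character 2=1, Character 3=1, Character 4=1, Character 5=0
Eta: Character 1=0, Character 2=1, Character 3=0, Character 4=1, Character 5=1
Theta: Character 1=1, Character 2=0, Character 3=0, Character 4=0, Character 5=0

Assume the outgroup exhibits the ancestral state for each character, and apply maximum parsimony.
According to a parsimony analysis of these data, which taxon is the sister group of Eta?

Zeta

Character polarity is set by the outgroup: the derived state is whichever differs from the outgroup's state, so for Character 4 the derived state is '0', and for the remaining characters it is '1'.
Only Beta, Epsilon, and Theta show the derived state '1' for Character 1, supporting them as a clade.
Character 2: derived state '1' in Eta and Zeta only — synapomorphy for {Eta, Zeta}.
Character 3 (derived state '1') is unique to Zeta (autapomorphy; uninformative for grouping).
Character 4: derived state '0' in Beta and Theta only — synapomorphy for {Beta, Theta}.
Character 5 (derived state '1') is unique to Eta (autapomorphy; uninformative for grouping).
Most parsimonious ingroup topology: ((Eta,Zeta),(Epsilon,(Theta,Beta))).
Eta and Zeta form a cherry on this tree, so they are sister taxa.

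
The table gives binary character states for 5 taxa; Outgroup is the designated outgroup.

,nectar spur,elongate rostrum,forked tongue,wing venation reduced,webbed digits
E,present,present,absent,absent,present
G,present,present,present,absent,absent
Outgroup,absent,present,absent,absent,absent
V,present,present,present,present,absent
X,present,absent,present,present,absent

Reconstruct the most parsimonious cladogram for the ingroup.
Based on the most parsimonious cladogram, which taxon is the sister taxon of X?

V

Character polarity is set by the outgroup: the derived state is whichever differs from the outgroup's state, so for elongate rostrum the derived state is 'absent', and for the remaining characters it is 'present'.
All ingroup taxa share the derived state 'present' for nectar spur; it defines the ingroup but does not resolve relationships within it.
elongate rostrum: derived state 'absent' in X only — an autapomorphy, so it tells us nothing about relationships among taxa.
forked tongue (derived state 'present') is shared by G, V, and X — a synapomorphy uniting that clade.
Only V and X show the derived state 'present' for wing venation reduced, supporting them as a clade.
webbed digits: derived state 'present' in E only — an autapomorphy, so it tells us nothing about relationships among taxa.
Most parsimonious ingroup topology: ((G,(V,X)),E).
X and V form a cherry on this tree, so they are sister taxa.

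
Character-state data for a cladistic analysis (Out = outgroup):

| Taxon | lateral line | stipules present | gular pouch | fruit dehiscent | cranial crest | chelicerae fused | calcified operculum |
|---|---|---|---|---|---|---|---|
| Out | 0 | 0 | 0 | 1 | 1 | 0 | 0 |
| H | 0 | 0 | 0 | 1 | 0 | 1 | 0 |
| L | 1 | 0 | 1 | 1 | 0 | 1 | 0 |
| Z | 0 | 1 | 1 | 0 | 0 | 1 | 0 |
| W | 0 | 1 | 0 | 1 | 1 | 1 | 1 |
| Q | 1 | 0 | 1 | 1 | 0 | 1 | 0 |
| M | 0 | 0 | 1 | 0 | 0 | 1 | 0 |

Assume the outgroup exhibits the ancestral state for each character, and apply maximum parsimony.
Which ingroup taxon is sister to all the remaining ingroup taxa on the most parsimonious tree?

Character polarity is set by the outgroup: the derived state is whichever differs from the outgroup's state, so for fruit dehiscent, cranial crest the derived state is '0', and for the remaining characters it is '1'.
lateral line: derived state '1' in L and Q only — synapomorphy for {L, Q}.
stipules present (state '1') occurs in W and Z but conflicts with the nesting implied by the other characters — most parsimoniously interpreted as homoplasy.
gular pouch: derived state '1' in L, M, Q, and Z only — synapomorphy for {L, M, Q, Z}.
Only M and Z show the derived state '0' for fruit dehiscent, supporting them as a clade.
cranial crest (derived state '0') is shared by H, L, M, Q, and Z — a synapomorphy uniting that clade.
All ingroup taxa share the derived state '1' for chelicerae fused; it defines the ingroup but does not resolve relationships within it.
calcified operculum (derived state '1') is unique to W (autapomorphy; uninformative for grouping).
Most parsimonious ingroup topology: ((H,((L,Q),(Z,M))),W).
W is sister to the clade containing all other ingroup taxa, so it is the earliest-diverging (most basal) ingroup lineage.

W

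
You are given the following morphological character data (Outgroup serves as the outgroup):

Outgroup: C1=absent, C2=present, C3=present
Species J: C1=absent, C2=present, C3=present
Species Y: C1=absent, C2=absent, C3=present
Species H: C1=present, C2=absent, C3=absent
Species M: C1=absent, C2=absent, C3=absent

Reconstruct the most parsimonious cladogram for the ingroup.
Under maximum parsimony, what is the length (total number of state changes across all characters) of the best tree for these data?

Character polarity is set by the outgroup: the derived state is whichever differs from the outgroup's state, so for C2, C3 the derived state is 'absent', and for the remaining characters it is 'present'.
C1: derived state 'present' in Species H only — an autapomorphy, so it tells us nothing about relationships among taxa.
Only Species H, Species M, and Species Y show the derived state 'absent' for C2, supporting them as a clade.
C3: derived state 'absent' in Species H and Species M only — synapomorphy for {Species H, Species M}.
Most parsimonious ingroup topology: (Species J,(Species Y,(Species H,Species M))).
Changes per character on this tree: C1: 1; C2: 1; C3: 1.
Total = 3.

3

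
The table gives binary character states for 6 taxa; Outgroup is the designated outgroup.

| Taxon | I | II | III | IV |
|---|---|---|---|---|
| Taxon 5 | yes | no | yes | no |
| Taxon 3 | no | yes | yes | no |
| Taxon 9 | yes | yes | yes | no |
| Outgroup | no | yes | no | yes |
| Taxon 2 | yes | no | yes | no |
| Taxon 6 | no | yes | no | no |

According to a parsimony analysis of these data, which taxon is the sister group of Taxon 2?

Taxon 5

Character polarity is set by the outgroup: the derived state is whichever differs from the outgroup's state, so for II, IV the derived state is 'no', and for the remaining characters it is 'yes'.
Only Taxon 2, Taxon 5, and Taxon 9 show the derived state 'yes' for I, supporting them as a clade.
II: derived state 'no' in Taxon 2 and Taxon 5 only — synapomorphy for {Taxon 2, Taxon 5}.
III: derived state 'yes' in Taxon 2, Taxon 3, Taxon 5, and Taxon 9 only — synapomorphy for {Taxon 2, Taxon 3, Taxon 5, Taxon 9}.
IV (derived state 'no') is shared by all ingroup taxa — unites the whole ingroup.
Most parsimonious ingroup topology: (((Taxon 9,(Taxon 2,Taxon 5)),Taxon 3),Taxon 6).
Taxon 2 and Taxon 5 form a cherry on this tree, so they are sister taxa.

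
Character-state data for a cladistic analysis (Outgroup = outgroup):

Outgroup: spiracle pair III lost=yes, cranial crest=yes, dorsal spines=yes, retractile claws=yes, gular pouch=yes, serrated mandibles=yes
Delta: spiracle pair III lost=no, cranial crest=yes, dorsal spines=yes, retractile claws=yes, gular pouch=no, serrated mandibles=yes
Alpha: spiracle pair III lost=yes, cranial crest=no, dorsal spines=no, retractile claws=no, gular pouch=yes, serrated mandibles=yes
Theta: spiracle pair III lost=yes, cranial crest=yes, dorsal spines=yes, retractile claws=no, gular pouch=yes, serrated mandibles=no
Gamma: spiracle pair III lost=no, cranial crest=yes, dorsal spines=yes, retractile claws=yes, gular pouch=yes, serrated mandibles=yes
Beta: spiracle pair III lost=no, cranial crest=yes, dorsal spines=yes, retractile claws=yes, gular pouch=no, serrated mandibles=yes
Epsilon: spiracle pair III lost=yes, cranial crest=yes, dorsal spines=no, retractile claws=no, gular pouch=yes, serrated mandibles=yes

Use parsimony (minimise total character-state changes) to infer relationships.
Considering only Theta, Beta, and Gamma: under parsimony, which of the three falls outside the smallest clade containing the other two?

The outgroup has state 'yes' for every character, so 'no' is the derived state throughout.
Only Beta, Delta, and Gamma show the derived state 'no' for spiracle pair III lost, supporting them as a clade.
cranial crest: derived state 'no' in Alpha only — an autapomorphy, so it tells us nothing about relationships among taxa.
dorsal spines (derived state 'no') is shared by Alpha and Epsilon — a synapomorphy uniting that clade.
retractile claws (derived state 'no') is shared by Alpha, Epsilon, and Theta — a synapomorphy uniting that clade.
gular pouch (derived state 'no') is shared by Beta and Delta — a synapomorphy uniting that clade.
serrated mandibles (derived state 'no') is unique to Theta (autapomorphy; uninformative for grouping).
Most parsimonious ingroup topology: (((Delta,Beta),Gamma),((Alpha,Epsilon),Theta)).
Gamma and Beta share a more recent common ancestor with each other than either does with Theta, so Theta is the least closely related of the three.

Theta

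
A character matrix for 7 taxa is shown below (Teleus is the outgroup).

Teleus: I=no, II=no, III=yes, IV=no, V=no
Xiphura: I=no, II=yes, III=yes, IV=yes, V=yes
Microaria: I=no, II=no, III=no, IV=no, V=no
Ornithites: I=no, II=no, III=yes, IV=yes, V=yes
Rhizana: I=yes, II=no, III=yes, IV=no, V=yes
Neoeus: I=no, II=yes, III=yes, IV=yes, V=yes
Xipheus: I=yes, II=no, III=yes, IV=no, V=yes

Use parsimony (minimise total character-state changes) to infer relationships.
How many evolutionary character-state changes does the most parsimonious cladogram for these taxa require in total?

Character polarity is set by the outgroup: the derived state is whichever differs from the outgroup's state, so for III the derived state is 'no', and for the remaining characters it is 'yes'.
I: derived state 'yes' in Rhizana and Xipheus only — synapomorphy for {Rhizana, Xipheus}.
II: derived state 'yes' in Neoeus and Xiphura only — synapomorphy for {Neoeus, Xiphura}.
III: derived state 'no' in Microaria only — an autapomorphy, so it tells us nothing about relationships among taxa.
Only Neoeus, Ornithites, and Xiphura show the derived state 'yes' for IV, supporting them as a clade.
V (derived state 'yes') is shared by Neoeus, Ornithites, Rhizana, Xipheus, and Xiphura — a synapomorphy uniting that clade.
Most parsimonious ingroup topology: ((((Xiphura,Neoeus),Ornithites),(Rhizana,Xipheus)),Microaria).
Changes per character on this tree: I: 1; II: 1; III: 1; IV: 1; V: 1.
Total = 5.

5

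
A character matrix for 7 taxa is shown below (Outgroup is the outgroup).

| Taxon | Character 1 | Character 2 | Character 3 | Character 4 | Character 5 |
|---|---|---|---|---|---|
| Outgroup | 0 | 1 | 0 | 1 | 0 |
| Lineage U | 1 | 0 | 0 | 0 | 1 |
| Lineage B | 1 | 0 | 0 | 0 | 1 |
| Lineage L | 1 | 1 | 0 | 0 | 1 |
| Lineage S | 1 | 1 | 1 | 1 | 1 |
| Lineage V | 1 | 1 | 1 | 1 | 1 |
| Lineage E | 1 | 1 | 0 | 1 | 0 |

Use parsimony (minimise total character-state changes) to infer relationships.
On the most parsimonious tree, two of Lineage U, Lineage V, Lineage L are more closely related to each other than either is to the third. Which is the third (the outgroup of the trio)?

Character polarity is set by the outgroup: the derived state is whichever differs from the outgroup's state, so for Character 2, Character 4 the derived state is '0', and for the remaining characters it is '1'.
Character 1 (derived state '1') is shared by all ingroup taxa — unites the whole ingroup.
Character 2: derived state '0' in Lineage B and Lineage U only — synapomorphy for {Lineage B, Lineage U}.
Only Lineage S and Lineage V show the derived state '1' for Character 3, supporting them as a clade.
Character 4 (derived state '0') is shared by Lineage B, Lineage L, and Lineage U — a synapomorphy uniting that clade.
Character 5 (derived state '1') is shared by Lineage B, Lineage L, Lineage S, Lineage U, and Lineage V — a synapomorphy uniting that clade.
Most parsimonious ingroup topology: ((((Lineage U,Lineage B),Lineage L),(Lineage S,Lineage V)),Lineage E).
Lineage U and Lineage L share a more recent common ancestor with each other than either does with Lineage V, so Lineage V is the least closely related of the three.

Lineage V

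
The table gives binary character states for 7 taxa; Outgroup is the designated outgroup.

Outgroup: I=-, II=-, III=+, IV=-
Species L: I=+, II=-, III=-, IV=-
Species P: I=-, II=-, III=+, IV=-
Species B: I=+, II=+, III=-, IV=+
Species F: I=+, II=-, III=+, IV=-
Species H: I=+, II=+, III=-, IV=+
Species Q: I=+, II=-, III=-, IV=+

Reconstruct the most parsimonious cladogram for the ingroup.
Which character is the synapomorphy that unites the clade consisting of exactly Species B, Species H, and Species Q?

Character polarity is set by the outgroup: the derived state is whichever differs from the outgroup's state, so for III the derived state is '-', and for the remaining characters it is '+'.
Only Species B, Species F, Species H, Species L, and Species Q show the derived state '+' for I, supporting them as a clade.
Only Species B and Species H show the derived state '+' for II, supporting them as a clade.
III: derived state '-' in Species B, Species H, Species L, and Species Q only — synapomorphy for {Species B, Species H, Species L, Species Q}.
IV (derived state '+') is shared by Species B, Species H, and Species Q — a synapomorphy uniting that clade.
Most parsimonious ingroup topology: (((Species L,((Species B,Species H),Species Q)),Species F),Species P).
The clade {Species B, Species H, Species Q} is supported by IV: its derived state '+' occurs in exactly those taxa and in no other taxon (including the outgroup).

IV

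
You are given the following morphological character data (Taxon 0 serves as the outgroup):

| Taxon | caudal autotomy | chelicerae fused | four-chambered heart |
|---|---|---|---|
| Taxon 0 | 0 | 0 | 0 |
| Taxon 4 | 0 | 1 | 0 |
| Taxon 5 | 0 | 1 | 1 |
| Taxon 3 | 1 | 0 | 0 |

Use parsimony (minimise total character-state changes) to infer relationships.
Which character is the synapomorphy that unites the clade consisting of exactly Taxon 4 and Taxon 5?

The outgroup has state '0' for every character, so '1' is the derived state throughout.
caudal autotomy (derived state '1') is unique to Taxon 3 (autapomorphy; uninformative for grouping).
chelicerae fused (derived state '1') is shared by Taxon 4 and Taxon 5 — a synapomorphy uniting that clade.
four-chambered heart: derived state '1' in Taxon 5 only — an autapomorphy, so it tells us nothing about relationships among taxa.
Most parsimonious ingroup topology: ((Taxon 4,Taxon 5),Taxon 3).
The clade {Taxon 4, Taxon 5} is supported by chelicerae fused: its derived state '1' occurs in exactly those taxa and in no other taxon (including the outgroup).

chelicerae fused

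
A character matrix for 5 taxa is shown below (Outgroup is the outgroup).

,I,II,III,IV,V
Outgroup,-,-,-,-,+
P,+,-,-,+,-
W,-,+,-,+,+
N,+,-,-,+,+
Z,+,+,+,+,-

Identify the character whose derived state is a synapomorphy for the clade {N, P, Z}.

I

Character polarity is set by the outgroup: the derived state is whichever differs from the outgroup's state, so for V the derived state is '-', and for the remaining characters it is '+'.
I: derived state '+' in N, P, and Z only — synapomorphy for {N, P, Z}.
II groups W and Z, which is incompatible with the clades supported by the remaining characters; treating it as convergent (homoplasy) costs fewer steps than any alternative tree.
III (derived state '+') is unique to Z (autapomorphy; uninformative for grouping).
All ingroup taxa share the derived state '+' for IV; it defines the ingroup but does not resolve relationships within it.
Only P and Z show the derived state '-' for V, supporting them as a clade.
Most parsimonious ingroup topology: (((P,Z),N),W).
The clade {N, P, Z} is supported by I: its derived state '+' occurs in exactly those taxa and in no other taxon (including the outgroup).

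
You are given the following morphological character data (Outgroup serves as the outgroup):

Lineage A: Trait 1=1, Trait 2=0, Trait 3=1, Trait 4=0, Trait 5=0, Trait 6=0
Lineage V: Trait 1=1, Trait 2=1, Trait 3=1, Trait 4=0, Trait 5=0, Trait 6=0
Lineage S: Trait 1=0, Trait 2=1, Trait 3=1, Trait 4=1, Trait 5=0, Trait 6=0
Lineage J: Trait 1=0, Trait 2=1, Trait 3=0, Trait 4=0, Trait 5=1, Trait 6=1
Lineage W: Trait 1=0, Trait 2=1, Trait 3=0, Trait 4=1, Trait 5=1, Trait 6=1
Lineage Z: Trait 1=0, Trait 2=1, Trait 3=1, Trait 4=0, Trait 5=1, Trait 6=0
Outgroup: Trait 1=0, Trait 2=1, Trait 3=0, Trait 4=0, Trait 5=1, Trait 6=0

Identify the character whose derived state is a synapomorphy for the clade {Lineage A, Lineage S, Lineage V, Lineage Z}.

Trait 3

Character polarity is set by the outgroup: the derived state is whichever differs from the outgroup's state, so for Trait 2, Trait 5 the derived state is '0', and for the remaining characters it is '1'.
Trait 1: derived state '1' in Lineage A and Lineage V only — synapomorphy for {Lineage A, Lineage V}.
Trait 2: derived state '0' in Lineage A only — an autapomorphy, so it tells us nothing about relationships among taxa.
Trait 3 (derived state '1') is shared by Lineage A, Lineage S, Lineage V, and Lineage Z — a synapomorphy uniting that clade.
Trait 4 groups Lineage S and Lineage W, which is incompatible with the clades supported by the remaining characters; treating it as convergent (homoplasy) costs fewer steps than any alternative tree.
Trait 5 (derived state '0') is shared by Lineage A, Lineage S, and Lineage V — a synapomorphy uniting that clade.
Trait 6 (derived state '1') is shared by Lineage J and Lineage W — a synapomorphy uniting that clade.
Most parsimonious ingroup topology: ((((Lineage A,Lineage V),Lineage S),Lineage Z),(Lineage W,Lineage J)).
The clade {Lineage A, Lineage S, Lineage V, Lineage Z} is supported by Trait 3: its derived state '1' occurs in exactly those taxa and in no other taxon (including the outgroup).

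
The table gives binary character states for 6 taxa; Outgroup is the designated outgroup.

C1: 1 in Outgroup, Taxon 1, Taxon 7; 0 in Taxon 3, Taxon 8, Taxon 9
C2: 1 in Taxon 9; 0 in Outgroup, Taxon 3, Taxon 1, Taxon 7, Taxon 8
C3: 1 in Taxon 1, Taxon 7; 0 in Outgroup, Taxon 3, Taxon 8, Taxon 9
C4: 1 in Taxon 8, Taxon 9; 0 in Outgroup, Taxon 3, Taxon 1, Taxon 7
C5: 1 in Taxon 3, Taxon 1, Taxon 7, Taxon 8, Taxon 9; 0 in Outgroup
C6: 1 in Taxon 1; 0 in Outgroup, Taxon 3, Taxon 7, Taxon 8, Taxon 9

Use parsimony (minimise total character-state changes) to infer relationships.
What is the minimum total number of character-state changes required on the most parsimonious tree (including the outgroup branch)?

6

Character polarity is set by the outgroup: the derived state is whichever differs from the outgroup's state, so for C1 the derived state is '0', and for the remaining characters it is '1'.
C1: derived state '0' in Taxon 3, Taxon 8, and Taxon 9 only — synapomorphy for {Taxon 3, Taxon 8, Taxon 9}.
C2: derived state '1' in Taxon 9 only — an autapomorphy, so it tells us nothing about relationships among taxa.
C3 (derived state '1') is shared by Taxon 1 and Taxon 7 — a synapomorphy uniting that clade.
Only Taxon 8 and Taxon 9 show the derived state '1' for C4, supporting them as a clade.
C5 (derived state '1') is shared by all ingroup taxa — unites the whole ingroup.
C6 (derived state '1') is unique to Taxon 1 (autapomorphy; uninformative for grouping).
Most parsimonious ingroup topology: ((Taxon 3,(Taxon 8,Taxon 9)),(Taxon 1,Taxon 7)).
Changes per character on this tree: C1: 1; C2: 1; C3: 1; C4: 1; C5: 1; C6: 1.
Total = 6.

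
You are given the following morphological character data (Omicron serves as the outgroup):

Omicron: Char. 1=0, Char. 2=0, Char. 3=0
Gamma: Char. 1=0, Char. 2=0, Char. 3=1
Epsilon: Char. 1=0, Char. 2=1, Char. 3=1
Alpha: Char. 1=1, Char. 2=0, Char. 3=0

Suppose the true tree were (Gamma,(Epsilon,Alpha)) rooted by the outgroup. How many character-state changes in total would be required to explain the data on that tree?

4

Map each character onto (Gamma,(Epsilon,Alpha)) (rooted by Omicron) and count the minimum state changes it requires (Fitch parsimony):
Char. 1: 1; Char. 2: 1; Char. 3: 2.
Total tree length = 4.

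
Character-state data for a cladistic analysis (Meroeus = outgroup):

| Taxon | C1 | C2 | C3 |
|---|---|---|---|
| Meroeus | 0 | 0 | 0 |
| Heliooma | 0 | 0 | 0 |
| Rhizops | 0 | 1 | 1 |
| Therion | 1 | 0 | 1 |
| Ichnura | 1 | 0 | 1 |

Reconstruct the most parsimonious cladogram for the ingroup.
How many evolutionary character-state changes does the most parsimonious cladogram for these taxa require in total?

3

The outgroup has state '0' for every character, so '1' is the derived state throughout.
C1: derived state '1' in Ichnura and Therion only — synapomorphy for {Ichnura, Therion}.
C2 (derived state '1') is unique to Rhizops (autapomorphy; uninformative for grouping).
Only Ichnura, Rhizops, and Therion show the derived state '1' for C3, supporting them as a clade.
Most parsimonious ingroup topology: (Heliooma,(Rhizops,(Therion,Ichnura))).
Changes per character on this tree: C1: 1; C2: 1; C3: 1.
Total = 3.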